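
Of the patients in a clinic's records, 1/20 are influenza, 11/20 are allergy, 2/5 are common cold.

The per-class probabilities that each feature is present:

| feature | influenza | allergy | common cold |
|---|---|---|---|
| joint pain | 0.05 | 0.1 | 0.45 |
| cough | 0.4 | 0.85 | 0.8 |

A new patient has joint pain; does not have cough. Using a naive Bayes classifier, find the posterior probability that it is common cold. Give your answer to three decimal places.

influenza: 0.05 × 0.05 × (1−0.4) = 0.0015
allergy: 0.55 × 0.1 × (1−0.85) = 0.00825
common cold: 0.4 × 0.45 × (1−0.8) = 0.036
P(common cold | x) = 0.036 / 0.04575 ≈ 0.787

0.787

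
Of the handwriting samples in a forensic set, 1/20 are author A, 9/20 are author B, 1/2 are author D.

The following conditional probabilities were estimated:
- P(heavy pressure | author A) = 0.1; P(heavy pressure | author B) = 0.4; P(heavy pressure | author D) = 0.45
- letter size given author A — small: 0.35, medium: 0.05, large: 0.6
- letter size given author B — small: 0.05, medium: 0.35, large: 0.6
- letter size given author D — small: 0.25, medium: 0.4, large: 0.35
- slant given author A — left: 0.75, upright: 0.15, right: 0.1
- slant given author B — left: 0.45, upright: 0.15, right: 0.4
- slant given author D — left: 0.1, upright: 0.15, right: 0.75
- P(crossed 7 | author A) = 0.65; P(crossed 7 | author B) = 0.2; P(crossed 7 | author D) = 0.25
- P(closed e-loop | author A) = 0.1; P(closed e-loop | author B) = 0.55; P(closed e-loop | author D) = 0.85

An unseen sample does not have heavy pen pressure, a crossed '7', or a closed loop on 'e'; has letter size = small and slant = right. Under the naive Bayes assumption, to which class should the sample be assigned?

author A: 0.05 × (1−0.1) × 0.35 × 0.1 × (1−0.65) × (1−0.1) = 0.000496125
author B: 0.45 × (1−0.4) × 0.05 × 0.4 × (1−0.2) × (1−0.55) = 0.001944
author D: 0.5 × (1−0.45) × 0.25 × 0.75 × (1−0.25) × (1−0.85) = 0.00580078125
Highest score → author D.

author D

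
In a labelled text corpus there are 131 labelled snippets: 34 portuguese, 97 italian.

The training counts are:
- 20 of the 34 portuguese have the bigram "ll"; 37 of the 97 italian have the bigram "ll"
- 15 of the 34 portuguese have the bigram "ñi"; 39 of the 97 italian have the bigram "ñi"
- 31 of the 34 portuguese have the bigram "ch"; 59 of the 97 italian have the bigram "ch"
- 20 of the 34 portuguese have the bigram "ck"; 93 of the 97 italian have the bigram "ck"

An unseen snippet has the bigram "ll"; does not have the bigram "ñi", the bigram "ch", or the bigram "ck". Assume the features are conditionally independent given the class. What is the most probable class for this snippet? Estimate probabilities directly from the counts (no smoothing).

portuguese: (34/131) × (20/34) × (19/34) × (3/34) × (14/34) ≈ 0.00309974
italian: (97/131) × (37/97) × (58/97) × (38/97) × (4/97) ≈ 0.00272827
Highest score → portuguese.

portuguese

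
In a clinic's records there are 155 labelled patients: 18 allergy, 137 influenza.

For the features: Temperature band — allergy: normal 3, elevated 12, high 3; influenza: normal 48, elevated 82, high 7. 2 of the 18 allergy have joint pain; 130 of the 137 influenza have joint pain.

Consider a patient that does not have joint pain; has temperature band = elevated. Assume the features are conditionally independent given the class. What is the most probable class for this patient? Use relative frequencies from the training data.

allergy: (18/155) × (12/18) × (16/18) ≈ 0.0688172
influenza: (137/155) × (82/137) × (7/137) ≈ 0.0270308
Highest score → allergy.

allergy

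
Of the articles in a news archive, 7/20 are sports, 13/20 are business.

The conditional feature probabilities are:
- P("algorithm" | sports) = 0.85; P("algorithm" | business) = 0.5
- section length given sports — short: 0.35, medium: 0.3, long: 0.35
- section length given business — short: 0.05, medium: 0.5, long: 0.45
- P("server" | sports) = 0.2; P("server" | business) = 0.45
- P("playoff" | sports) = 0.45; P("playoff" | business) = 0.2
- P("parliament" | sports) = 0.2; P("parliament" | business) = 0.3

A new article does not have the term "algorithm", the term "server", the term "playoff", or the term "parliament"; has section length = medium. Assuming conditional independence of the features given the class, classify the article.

sports: 0.35 × (1−0.85) × 0.3 × (1−0.2) × (1−0.45) × (1−0.2) = 0.005544
business: 0.65 × (1−0.5) × 0.5 × (1−0.45) × (1−0.2) × (1−0.3) = 0.05005
Highest score → business.

business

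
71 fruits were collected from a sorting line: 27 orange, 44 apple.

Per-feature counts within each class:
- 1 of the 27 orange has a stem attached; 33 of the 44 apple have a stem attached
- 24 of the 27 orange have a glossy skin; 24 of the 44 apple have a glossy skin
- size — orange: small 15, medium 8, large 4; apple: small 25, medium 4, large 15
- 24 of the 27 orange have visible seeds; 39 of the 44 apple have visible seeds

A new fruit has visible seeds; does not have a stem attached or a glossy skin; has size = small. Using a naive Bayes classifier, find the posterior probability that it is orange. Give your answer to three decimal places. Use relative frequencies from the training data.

orange: (27/71) × (26/27) × (3/27) × (15/27) × (24/27) ≈ 0.0200931
apple: (44/71) × (11/44) × (20/44) × (25/44) × (39/44) ≈ 0.0354659
P(orange | x) = 0.0200931 / 0.055559 ≈ 0.362

0.362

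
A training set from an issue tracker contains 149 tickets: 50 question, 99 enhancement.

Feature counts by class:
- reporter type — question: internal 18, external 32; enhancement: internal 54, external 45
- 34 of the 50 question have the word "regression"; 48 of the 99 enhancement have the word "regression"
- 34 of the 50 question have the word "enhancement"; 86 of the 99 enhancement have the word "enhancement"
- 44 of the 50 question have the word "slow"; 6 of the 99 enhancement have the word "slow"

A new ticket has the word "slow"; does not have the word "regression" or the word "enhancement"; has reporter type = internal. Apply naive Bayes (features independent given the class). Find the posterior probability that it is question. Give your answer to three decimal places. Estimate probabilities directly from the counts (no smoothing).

0.880

question: (50/149) × (18/50) × (16/50) × (16/50) × (44/50) ≈ 0.010886
enhancement: (99/149) × (54/99) × (51/99) × (13/99) × (6/99) ≈ 0.00148582
P(question | x) = 0.010886 / 0.01237182 ≈ 0.880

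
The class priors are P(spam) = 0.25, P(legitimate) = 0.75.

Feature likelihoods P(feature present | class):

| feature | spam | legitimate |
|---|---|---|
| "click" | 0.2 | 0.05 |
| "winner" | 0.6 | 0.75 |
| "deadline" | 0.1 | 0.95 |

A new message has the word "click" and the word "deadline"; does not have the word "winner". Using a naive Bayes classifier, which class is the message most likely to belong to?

spam: 0.25 × 0.2 × (1−0.6) × 0.1 = 0.002
legitimate: 0.75 × 0.05 × (1−0.75) × 0.95 = 0.00890625
Highest score → legitimate.

legitimate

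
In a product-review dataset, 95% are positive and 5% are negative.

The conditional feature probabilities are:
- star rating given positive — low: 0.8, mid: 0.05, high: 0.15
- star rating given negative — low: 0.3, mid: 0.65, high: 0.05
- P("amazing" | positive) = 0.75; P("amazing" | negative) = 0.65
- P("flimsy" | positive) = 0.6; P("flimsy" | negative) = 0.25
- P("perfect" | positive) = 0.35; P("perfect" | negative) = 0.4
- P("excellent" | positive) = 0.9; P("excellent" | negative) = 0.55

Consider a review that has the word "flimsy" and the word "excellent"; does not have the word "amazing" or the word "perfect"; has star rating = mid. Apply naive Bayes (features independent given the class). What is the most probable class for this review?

positive: 0.95 × 0.05 × (1−0.75) × 0.6 × (1−0.35) × 0.9 = 0.004168125
negative: 0.05 × 0.65 × (1−0.65) × 0.25 × (1−0.4) × 0.55 = 0.0009384375
Highest score → positive.

positive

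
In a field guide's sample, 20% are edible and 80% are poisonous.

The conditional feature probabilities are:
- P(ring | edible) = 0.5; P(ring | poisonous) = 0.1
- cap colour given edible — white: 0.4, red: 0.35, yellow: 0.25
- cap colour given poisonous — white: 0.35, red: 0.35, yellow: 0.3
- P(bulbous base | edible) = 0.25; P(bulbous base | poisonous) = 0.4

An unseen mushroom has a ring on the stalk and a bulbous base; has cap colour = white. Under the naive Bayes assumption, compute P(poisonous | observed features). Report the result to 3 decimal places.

0.528

edible: 0.2 × 0.5 × 0.4 × 0.25 = 0.01
poisonous: 0.8 × 0.1 × 0.35 × 0.4 = 0.0112
P(poisonous | x) = 0.0112 / 0.0212 ≈ 0.528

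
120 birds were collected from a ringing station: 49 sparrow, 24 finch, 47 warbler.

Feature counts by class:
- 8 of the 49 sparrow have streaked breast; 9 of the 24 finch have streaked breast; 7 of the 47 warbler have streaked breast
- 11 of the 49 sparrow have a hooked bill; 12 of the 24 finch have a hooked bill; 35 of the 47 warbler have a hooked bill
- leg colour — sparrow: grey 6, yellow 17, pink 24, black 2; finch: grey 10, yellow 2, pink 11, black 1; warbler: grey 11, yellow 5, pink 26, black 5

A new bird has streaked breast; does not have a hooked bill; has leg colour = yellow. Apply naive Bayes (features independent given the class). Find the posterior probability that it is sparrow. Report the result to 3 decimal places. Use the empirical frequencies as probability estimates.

0.792

sparrow: (49/120) × (8/49) × (38/49) × (17/49) ≈ 0.017937
finch: (24/120) × (9/24) × (12/24) × (2/24) = 0.003125
warbler: (47/120) × (7/47) × (12/47) × (5/47) ≈ 0.00158443
P(sparrow | x) = 0.017937 / 0.02264643 ≈ 0.792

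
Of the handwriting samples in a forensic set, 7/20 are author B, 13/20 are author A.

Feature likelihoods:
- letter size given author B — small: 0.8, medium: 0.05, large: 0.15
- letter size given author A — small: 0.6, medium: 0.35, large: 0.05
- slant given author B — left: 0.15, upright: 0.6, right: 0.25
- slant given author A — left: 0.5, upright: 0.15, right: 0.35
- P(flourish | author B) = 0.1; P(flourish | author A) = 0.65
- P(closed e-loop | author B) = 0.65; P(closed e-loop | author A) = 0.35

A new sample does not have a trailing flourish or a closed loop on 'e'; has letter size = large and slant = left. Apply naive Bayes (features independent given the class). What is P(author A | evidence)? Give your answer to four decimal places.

author B: 0.35 × 0.15 × 0.15 × (1−0.1) × (1−0.65) = 0.002480625
author A: 0.65 × 0.05 × 0.5 × (1−0.65) × (1−0.35) = 0.003696875
P(author A | x) = 0.003696875 / 0.0061775 ≈ 0.5984

0.5984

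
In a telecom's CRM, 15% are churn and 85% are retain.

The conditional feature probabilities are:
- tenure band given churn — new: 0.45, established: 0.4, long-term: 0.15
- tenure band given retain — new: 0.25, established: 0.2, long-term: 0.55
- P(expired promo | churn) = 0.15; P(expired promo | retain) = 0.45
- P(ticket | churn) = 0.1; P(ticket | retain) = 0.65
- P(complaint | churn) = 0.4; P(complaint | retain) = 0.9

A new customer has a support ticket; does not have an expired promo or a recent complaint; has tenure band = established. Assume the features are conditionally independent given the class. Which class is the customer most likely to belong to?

churn: 0.15 × 0.4 × (1−0.15) × 0.1 × (1−0.4) = 0.00306
retain: 0.85 × 0.2 × (1−0.45) × 0.65 × (1−0.9) = 0.0060775
Highest score → retain.

retain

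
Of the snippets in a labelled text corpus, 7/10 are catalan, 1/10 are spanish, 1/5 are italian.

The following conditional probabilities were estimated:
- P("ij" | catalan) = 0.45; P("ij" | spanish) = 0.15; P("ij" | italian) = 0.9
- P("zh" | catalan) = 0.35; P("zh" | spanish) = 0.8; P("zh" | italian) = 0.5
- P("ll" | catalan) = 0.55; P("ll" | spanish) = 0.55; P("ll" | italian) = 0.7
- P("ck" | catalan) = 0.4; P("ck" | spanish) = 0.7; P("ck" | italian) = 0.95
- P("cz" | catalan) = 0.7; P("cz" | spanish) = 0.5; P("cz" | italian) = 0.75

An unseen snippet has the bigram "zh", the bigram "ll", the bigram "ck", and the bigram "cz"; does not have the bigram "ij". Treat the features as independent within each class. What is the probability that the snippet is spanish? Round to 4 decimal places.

0.3371

catalan: 0.7 × (1−0.45) × 0.35 × 0.55 × 0.4 × 0.7 = 0.0207515
spanish: 0.1 × (1−0.15) × 0.8 × 0.55 × 0.7 × 0.5 = 0.01309
italian: 0.2 × (1−0.9) × 0.5 × 0.7 × 0.95 × 0.75 = 0.0049875
P(spanish | x) = 0.01309 / 0.038829 ≈ 0.3371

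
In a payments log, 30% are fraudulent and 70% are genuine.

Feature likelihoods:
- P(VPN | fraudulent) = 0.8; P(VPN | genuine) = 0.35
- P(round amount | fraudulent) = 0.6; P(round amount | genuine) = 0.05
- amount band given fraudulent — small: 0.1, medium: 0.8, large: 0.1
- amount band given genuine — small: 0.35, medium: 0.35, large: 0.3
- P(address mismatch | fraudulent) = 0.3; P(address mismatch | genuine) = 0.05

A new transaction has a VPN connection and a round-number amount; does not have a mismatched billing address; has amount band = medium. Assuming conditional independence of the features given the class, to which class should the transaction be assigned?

fraudulent: 0.3 × 0.8 × 0.6 × 0.8 × (1−0.3) = 0.08064
genuine: 0.7 × 0.35 × 0.05 × 0.35 × (1−0.05) = 0.004073125
Highest score → fraudulent.

fraudulent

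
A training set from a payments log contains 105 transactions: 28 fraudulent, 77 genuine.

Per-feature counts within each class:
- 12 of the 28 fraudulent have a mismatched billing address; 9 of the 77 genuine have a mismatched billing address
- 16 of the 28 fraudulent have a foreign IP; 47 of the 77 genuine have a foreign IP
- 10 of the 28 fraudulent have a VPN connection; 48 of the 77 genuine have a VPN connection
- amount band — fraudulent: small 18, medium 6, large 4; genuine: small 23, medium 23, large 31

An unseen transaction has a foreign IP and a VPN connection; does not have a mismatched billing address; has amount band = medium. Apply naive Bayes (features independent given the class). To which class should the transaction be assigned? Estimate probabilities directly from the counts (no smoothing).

genuine

fraudulent: (28/105) × (16/28) × (16/28) × (10/28) × (6/28) ≈ 0.00666389
genuine: (77/105) × (68/77) × (47/77) × (48/77) × (23/77) ≈ 0.0736062
Highest score → genuine.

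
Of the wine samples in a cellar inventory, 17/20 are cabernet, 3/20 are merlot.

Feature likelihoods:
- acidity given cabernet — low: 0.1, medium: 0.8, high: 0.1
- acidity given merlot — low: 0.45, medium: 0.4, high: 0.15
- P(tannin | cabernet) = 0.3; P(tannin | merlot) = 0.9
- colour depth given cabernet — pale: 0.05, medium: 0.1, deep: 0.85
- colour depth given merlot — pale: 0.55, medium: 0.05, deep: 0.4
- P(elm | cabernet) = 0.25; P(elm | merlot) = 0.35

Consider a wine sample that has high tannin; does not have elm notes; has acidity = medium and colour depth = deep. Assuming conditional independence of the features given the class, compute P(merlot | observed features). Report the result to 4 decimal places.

0.0974

cabernet: 0.85 × 0.8 × 0.3 × 0.85 × (1−0.25) = 0.13005
merlot: 0.15 × 0.4 × 0.9 × 0.4 × (1−0.35) = 0.01404
P(merlot | x) = 0.01404 / 0.14409 ≈ 0.0974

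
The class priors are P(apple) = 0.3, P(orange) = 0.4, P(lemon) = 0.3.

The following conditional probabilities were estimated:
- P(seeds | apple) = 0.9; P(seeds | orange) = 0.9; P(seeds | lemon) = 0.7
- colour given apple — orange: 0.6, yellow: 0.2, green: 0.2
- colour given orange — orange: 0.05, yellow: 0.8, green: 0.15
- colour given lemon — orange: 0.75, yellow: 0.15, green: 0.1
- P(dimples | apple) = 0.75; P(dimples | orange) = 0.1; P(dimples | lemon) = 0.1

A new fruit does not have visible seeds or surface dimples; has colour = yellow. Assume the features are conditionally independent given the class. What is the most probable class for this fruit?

orange

apple: 0.3 × (1−0.9) × 0.2 × (1−0.75) = 0.0015
orange: 0.4 × (1−0.9) × 0.8 × (1−0.1) = 0.0288
lemon: 0.3 × (1−0.7) × 0.15 × (1−0.1) = 0.01215
Highest score → orange.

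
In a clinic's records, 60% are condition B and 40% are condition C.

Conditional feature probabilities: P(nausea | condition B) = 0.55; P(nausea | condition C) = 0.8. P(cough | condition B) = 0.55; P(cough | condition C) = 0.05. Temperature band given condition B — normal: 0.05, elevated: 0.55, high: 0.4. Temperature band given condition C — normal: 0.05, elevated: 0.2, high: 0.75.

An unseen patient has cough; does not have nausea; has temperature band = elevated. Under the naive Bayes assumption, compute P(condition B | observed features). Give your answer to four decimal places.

0.9903

condition B: 0.6 × (1−0.55) × 0.55 × 0.55 = 0.081675
condition C: 0.4 × (1−0.8) × 0.05 × 0.2 = 0.0008
P(condition B | x) = 0.081675 / 0.082475 ≈ 0.9903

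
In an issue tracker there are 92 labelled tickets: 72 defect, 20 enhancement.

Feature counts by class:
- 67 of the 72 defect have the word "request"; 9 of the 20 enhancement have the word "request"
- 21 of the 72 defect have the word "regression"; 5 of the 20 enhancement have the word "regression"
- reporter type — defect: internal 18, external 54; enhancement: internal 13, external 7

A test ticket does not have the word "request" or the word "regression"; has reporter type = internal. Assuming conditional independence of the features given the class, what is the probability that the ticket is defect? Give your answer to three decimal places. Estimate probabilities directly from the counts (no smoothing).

defect: (72/92) × (5/72) × (51/72) × (18/72) ≈ 0.00962409
enhancement: (20/92) × (11/20) × (15/20) × (13/20) ≈ 0.058288
P(defect | x) = 0.00962409 / 0.06791209 ≈ 0.142

0.142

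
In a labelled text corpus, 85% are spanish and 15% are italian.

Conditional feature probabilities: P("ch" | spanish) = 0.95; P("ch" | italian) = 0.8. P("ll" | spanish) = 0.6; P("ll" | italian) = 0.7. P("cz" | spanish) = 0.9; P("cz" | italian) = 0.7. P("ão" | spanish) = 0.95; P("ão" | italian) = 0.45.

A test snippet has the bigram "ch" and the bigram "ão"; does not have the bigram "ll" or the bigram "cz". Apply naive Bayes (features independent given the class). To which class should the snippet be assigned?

spanish

spanish: 0.85 × 0.95 × (1−0.6) × (1−0.9) × 0.95 = 0.030685
italian: 0.15 × 0.8 × (1−0.7) × (1−0.7) × 0.45 = 0.00486
Highest score → spanish.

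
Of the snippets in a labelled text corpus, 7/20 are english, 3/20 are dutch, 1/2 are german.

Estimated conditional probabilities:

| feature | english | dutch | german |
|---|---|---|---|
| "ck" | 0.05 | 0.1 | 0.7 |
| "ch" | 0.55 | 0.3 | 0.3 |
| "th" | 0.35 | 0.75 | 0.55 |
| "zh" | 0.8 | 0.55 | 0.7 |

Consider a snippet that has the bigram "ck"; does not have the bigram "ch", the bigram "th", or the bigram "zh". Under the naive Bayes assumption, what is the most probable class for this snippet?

english: 0.35 × 0.05 × (1−0.55) × (1−0.35) × (1−0.8) = 0.00102375
dutch: 0.15 × 0.1 × (1−0.3) × (1−0.75) × (1−0.55) = 0.00118125
german: 0.5 × 0.7 × (1−0.3) × (1−0.55) × (1−0.7) = 0.033075
Highest score → german.

german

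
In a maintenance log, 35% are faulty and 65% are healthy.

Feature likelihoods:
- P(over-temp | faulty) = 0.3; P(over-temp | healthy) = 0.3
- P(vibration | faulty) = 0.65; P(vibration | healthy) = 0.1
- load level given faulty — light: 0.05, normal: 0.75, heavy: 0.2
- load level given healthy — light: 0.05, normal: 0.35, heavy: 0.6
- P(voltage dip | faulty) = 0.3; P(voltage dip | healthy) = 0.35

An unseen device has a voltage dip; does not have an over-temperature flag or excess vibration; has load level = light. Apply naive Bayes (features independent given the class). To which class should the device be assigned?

healthy

faulty: 0.35 × (1−0.3) × (1−0.65) × 0.05 × 0.3 = 0.00128625
healthy: 0.65 × (1−0.3) × (1−0.1) × 0.05 × 0.35 = 0.00716625
Highest score → healthy.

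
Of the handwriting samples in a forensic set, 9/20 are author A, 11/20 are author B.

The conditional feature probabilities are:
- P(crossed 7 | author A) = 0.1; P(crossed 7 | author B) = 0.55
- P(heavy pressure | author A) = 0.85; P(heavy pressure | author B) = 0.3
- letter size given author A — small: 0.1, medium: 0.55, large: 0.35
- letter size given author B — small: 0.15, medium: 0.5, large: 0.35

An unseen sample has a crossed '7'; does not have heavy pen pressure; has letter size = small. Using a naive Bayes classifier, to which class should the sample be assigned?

author A: 0.45 × 0.1 × (1−0.85) × 0.1 = 0.000675
author B: 0.55 × 0.55 × (1−0.3) × 0.15 = 0.0317625
Highest score → author B.

author B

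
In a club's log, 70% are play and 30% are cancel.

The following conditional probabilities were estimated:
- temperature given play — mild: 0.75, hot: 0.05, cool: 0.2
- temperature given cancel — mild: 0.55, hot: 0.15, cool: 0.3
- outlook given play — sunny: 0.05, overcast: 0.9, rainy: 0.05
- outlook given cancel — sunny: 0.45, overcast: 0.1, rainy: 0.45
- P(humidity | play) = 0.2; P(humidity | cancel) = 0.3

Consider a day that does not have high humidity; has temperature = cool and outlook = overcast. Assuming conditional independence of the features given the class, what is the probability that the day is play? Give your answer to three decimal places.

play: 0.7 × 0.2 × 0.9 × (1−0.2) = 0.1008
cancel: 0.3 × 0.3 × 0.1 × (1−0.3) = 0.0063
P(play | x) = 0.1008 / 0.1071 ≈ 0.941

0.941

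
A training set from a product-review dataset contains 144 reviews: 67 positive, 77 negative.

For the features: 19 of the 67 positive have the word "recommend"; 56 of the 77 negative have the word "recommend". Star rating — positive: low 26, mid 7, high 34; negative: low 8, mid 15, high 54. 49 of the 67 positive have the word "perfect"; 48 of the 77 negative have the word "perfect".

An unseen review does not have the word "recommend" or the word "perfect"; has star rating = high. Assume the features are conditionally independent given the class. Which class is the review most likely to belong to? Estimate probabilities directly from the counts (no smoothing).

positive

positive: (67/144) × (48/67) × (34/67) × (18/67) ≈ 0.0454444
negative: (77/144) × (21/77) × (54/77) × (29/77) ≈ 0.0385183
Highest score → positive.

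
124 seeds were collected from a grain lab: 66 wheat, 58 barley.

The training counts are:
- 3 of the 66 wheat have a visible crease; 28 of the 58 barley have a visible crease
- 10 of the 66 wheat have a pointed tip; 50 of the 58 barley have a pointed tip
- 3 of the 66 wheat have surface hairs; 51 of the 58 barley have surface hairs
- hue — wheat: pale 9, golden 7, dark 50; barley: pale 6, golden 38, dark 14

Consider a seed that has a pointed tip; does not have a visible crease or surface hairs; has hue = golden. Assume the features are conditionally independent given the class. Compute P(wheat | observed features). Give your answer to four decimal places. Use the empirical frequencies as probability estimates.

wheat: (66/124) × (63/66) × (10/66) × (63/66) × (7/66) ≈ 0.00779338
barley: (58/124) × (30/58) × (50/58) × (7/58) × (38/58) ≈ 0.0164918
P(wheat | x) = 0.00779338 / 0.02428518 ≈ 0.3209

0.3209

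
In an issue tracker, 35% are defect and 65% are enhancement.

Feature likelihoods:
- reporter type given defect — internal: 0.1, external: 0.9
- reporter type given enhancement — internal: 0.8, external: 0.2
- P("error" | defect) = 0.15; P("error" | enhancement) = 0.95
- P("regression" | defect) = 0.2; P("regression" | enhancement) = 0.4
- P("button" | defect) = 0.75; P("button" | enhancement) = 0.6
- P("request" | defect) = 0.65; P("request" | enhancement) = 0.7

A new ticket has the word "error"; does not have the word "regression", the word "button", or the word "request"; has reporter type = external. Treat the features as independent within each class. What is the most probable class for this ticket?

defect: 0.35 × 0.9 × 0.15 × (1−0.2) × (1−0.75) × (1−0.65) = 0.0033075
enhancement: 0.65 × 0.2 × 0.95 × (1−0.4) × (1−0.6) × (1−0.7) = 0.008892
Highest score → enhancement.

enhancement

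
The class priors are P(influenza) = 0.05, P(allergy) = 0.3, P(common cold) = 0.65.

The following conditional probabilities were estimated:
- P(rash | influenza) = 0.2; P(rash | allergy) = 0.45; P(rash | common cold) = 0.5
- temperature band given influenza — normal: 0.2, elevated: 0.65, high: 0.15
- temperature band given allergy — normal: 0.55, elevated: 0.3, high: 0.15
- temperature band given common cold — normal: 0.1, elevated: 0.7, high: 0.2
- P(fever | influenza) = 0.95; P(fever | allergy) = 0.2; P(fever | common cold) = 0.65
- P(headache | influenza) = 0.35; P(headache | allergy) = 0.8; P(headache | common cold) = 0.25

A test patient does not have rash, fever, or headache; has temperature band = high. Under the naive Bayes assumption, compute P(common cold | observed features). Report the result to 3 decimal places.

influenza: 0.05 × (1−0.2) × 0.15 × (1−0.95) × (1−0.35) = 0.000195
allergy: 0.3 × (1−0.45) × 0.15 × (1−0.2) × (1−0.8) = 0.00396
common cold: 0.65 × (1−0.5) × 0.2 × (1−0.65) × (1−0.25) = 0.0170625
P(common cold | x) = 0.0170625 / 0.0212175 ≈ 0.804

0.804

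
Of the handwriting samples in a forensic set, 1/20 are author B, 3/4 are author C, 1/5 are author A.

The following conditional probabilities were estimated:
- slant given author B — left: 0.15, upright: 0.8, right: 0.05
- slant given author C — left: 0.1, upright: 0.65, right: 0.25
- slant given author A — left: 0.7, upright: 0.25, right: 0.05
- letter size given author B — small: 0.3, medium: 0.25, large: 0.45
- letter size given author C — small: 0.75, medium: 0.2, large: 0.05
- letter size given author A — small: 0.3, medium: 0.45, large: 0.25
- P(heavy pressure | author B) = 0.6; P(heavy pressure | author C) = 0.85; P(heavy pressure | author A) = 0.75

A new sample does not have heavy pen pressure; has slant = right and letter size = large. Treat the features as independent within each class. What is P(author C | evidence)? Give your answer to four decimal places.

0.5668

author B: 0.05 × 0.05 × 0.45 × (1−0.6) = 0.00045
author C: 0.75 × 0.25 × 0.05 × (1−0.85) = 0.00140625
author A: 0.2 × 0.05 × 0.25 × (1−0.75) = 0.000625
P(author C | x) = 0.00140625 / 0.00248125 ≈ 0.5668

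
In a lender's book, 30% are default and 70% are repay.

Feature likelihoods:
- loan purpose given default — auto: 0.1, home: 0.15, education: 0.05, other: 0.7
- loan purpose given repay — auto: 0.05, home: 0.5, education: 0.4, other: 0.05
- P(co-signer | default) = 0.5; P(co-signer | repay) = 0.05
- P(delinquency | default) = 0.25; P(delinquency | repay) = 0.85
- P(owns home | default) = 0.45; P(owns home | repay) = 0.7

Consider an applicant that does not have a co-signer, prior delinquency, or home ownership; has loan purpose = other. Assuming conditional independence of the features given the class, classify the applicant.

default

default: 0.3 × 0.7 × (1−0.5) × (1−0.25) × (1−0.45) = 0.0433125
repay: 0.7 × 0.05 × (1−0.05) × (1−0.85) × (1−0.7) = 0.00149625
Highest score → default.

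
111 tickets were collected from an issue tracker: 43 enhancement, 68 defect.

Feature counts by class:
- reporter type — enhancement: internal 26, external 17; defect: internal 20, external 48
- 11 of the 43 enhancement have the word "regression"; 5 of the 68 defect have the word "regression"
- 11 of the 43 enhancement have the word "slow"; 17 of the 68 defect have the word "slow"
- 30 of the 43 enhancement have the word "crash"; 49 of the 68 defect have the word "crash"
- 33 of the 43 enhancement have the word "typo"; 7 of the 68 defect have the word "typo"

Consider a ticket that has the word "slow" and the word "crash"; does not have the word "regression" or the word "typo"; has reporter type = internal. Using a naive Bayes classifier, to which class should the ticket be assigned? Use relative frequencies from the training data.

enhancement: (43/111) × (26/43) × (32/43) × (11/43) × (30/43) × (10/43) ≈ 0.00723503
defect: (68/111) × (20/68) × (63/68) × (17/68) × (49/68) × (61/68) ≈ 0.0269766
Highest score → defect.

defect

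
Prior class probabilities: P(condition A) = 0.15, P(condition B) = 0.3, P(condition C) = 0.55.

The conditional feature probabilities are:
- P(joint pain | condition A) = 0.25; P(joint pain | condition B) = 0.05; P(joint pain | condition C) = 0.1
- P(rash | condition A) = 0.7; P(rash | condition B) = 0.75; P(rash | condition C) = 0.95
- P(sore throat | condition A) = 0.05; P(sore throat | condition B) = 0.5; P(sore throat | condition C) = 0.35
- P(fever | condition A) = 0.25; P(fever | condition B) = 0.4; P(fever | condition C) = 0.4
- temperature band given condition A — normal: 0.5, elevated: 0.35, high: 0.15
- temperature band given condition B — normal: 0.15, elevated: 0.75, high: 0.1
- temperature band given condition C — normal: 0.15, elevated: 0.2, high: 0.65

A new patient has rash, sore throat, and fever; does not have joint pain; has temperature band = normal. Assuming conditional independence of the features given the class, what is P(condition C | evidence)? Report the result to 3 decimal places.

condition A: 0.15 × (1−0.25) × 0.7 × 0.05 × 0.25 × 0.5 = 0.0004921875
condition B: 0.3 × (1−0.05) × 0.75 × 0.5 × 0.4 × 0.15 = 0.0064125
condition C: 0.55 × (1−0.1) × 0.95 × 0.35 × 0.4 × 0.15 = 0.00987525
P(condition C | x) = 0.00987525 / 0.0167799375 ≈ 0.589

0.589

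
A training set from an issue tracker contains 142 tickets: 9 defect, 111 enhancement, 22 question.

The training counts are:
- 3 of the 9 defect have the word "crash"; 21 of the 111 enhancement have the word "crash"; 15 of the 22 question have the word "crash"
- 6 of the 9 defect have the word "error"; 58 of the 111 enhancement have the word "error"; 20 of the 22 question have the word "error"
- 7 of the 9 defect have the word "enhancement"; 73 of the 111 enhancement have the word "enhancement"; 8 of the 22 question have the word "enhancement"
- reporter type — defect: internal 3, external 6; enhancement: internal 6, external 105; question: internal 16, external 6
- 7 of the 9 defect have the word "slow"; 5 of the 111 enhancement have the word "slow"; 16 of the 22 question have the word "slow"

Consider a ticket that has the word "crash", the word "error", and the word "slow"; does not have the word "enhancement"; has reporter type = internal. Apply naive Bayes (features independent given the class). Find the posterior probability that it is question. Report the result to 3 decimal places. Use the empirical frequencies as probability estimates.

defect: (9/142) × (3/9) × (6/9) × (2/9) × (3/9) × (7/9) ≈ 0.000811453
enhancement: (111/142) × (21/111) × (58/111) × (38/111) × (6/111) × (5/111) ≈ 0.0000644128
question: (22/142) × (15/22) × (20/22) × (14/22) × (16/22) × (16/22) ≈ 0.0323229
P(question | x) = 0.0323229 / 0.0331987658 ≈ 0.974

0.974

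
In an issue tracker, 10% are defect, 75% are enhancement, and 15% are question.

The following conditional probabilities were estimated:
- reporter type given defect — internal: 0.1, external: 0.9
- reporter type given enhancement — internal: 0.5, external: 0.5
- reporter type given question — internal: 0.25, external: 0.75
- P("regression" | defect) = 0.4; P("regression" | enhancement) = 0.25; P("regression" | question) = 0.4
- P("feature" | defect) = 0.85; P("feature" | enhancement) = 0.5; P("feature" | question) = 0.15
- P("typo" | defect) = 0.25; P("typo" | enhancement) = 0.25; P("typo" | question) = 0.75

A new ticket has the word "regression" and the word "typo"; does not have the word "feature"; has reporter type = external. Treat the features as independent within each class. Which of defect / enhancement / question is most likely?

question

defect: 0.1 × 0.9 × 0.4 × (1−0.85) × 0.25 = 0.00135
enhancement: 0.75 × 0.5 × 0.25 × (1−0.5) × 0.25 = 0.01171875
question: 0.15 × 0.75 × 0.4 × (1−0.15) × 0.75 = 0.0286875
Highest score → question.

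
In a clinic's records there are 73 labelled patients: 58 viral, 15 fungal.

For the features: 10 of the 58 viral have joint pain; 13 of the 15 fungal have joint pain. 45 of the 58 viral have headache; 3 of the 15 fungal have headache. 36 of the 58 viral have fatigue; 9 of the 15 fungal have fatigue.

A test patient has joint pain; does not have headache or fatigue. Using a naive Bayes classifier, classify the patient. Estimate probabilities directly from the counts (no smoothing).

fungal

viral: (58/73) × (10/58) × (13/58) × (22/58) ≈ 0.0116463
fungal: (15/73) × (13/15) × (12/15) × (6/15) ≈ 0.0569863
Highest score → fungal.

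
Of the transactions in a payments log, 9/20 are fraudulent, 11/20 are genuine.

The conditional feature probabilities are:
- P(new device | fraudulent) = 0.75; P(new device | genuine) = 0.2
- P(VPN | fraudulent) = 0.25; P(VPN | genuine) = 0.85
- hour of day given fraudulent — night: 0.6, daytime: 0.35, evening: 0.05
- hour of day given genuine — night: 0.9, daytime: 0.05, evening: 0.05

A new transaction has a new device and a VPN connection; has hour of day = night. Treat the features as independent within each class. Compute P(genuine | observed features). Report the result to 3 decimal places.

0.624

fraudulent: 0.45 × 0.75 × 0.25 × 0.6 = 0.050625
genuine: 0.55 × 0.2 × 0.85 × 0.9 = 0.08415
P(genuine | x) = 0.08415 / 0.134775 ≈ 0.624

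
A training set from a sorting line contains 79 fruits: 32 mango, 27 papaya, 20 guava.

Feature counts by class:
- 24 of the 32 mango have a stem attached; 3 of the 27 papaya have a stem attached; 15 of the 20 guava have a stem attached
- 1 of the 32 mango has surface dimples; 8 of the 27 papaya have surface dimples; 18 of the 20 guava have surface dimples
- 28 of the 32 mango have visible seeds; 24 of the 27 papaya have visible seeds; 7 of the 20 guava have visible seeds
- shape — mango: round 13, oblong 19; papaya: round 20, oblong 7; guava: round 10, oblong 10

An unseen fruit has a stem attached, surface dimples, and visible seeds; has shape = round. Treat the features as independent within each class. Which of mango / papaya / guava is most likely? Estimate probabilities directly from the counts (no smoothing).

mango: (32/79) × (24/32) × (1/32) × (28/32) × (13/32) ≈ 0.0033747
papaya: (27/79) × (3/27) × (8/27) × (24/27) × (20/27) ≈ 0.00740856
guava: (20/79) × (15/20) × (18/20) × (7/20) × (10/20) ≈ 0.0299051
Highest score → guava.

guava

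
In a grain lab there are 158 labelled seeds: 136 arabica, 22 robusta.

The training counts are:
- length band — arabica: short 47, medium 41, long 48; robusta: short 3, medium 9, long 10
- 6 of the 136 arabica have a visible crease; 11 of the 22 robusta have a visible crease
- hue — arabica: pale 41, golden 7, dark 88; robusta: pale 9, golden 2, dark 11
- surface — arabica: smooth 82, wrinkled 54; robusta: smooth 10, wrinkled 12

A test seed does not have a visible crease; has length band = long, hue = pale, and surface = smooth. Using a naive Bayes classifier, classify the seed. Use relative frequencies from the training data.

arabica

arabica: (136/158) × (48/136) × (130/136) × (41/136) × (82/136) ≈ 0.0527848
robusta: (22/158) × (10/22) × (11/22) × (9/22) × (10/22) ≈ 0.00588451
Highest score → arabica.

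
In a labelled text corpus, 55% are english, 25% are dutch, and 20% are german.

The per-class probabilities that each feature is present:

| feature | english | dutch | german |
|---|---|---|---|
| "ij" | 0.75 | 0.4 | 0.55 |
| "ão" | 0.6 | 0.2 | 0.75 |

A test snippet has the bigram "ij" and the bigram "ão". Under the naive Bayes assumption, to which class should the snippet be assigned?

english: 0.55 × 0.75 × 0.6 = 0.2475
dutch: 0.25 × 0.4 × 0.2 = 0.02
german: 0.2 × 0.55 × 0.75 = 0.0825
Highest score → english.

english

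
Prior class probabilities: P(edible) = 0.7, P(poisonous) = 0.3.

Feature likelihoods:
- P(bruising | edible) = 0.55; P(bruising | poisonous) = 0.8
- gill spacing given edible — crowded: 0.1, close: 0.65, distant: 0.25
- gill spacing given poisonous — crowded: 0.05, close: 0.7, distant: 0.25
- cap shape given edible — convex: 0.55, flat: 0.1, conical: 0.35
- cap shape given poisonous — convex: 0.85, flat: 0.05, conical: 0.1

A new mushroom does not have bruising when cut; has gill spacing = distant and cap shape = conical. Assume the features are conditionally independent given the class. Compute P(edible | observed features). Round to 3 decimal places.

edible: 0.7 × (1−0.55) × 0.25 × 0.35 = 0.0275625
poisonous: 0.3 × (1−0.8) × 0.25 × 0.1 = 0.0015
P(edible | x) = 0.0275625 / 0.0290625 ≈ 0.948

0.948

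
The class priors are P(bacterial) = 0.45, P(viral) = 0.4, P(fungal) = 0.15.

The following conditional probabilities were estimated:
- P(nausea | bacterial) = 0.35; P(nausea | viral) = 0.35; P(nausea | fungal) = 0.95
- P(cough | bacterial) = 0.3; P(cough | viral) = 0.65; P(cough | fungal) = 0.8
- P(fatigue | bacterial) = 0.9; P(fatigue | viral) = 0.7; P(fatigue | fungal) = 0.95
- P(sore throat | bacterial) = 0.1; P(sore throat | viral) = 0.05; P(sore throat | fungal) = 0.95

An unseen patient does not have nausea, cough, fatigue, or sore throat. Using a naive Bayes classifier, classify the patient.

viral

bacterial: 0.45 × (1−0.35) × (1−0.3) × (1−0.9) × (1−0.1) = 0.0184275
viral: 0.4 × (1−0.35) × (1−0.65) × (1−0.7) × (1−0.05) = 0.025935
fungal: 0.15 × (1−0.95) × (1−0.8) × (1−0.95) × (1−0.95) = 0.00000375
Highest score → viral.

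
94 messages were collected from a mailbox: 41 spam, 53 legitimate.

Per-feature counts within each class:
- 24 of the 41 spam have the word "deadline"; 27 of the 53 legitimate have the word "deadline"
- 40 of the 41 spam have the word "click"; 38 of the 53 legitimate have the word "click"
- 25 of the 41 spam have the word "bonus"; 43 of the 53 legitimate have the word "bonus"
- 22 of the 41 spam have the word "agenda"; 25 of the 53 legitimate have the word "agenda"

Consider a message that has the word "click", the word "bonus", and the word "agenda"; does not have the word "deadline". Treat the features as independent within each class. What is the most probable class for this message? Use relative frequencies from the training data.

legitimate

spam: (41/94) × (17/41) × (40/41) × (25/41) × (22/41) ≈ 0.0577288
legitimate: (53/94) × (26/53) × (38/53) × (43/53) × (25/53) ≈ 0.0758944
Highest score → legitimate.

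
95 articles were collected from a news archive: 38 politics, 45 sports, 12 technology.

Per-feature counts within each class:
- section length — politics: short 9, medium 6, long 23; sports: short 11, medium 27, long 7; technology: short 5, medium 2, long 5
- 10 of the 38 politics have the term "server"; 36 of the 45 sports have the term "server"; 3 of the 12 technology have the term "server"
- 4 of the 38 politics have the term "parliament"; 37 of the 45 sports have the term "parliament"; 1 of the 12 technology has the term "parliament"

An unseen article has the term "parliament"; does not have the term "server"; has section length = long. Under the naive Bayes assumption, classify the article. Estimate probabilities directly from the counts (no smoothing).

politics

politics: (38/95) × (23/38) × (28/38) × (4/38) ≈ 0.0187782
sports: (45/95) × (7/45) × (9/45) × (37/45) ≈ 0.012117
technology: (12/95) × (5/12) × (9/12) × (1/12) ≈ 0.00328947
Highest score → politics.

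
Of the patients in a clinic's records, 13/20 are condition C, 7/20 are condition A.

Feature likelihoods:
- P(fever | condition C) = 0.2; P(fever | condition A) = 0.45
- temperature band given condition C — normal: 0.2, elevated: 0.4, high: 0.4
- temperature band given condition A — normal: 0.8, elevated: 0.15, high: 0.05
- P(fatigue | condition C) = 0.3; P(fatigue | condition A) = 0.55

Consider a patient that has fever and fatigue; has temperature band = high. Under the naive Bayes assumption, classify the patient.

condition C: 0.65 × 0.2 × 0.4 × 0.3 = 0.0156
condition A: 0.35 × 0.45 × 0.05 × 0.55 = 0.00433125
Highest score → condition C.

condition C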